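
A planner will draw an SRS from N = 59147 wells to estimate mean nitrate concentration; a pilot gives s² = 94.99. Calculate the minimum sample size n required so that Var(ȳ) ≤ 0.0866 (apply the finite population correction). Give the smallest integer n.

Without fpc, n₀ = s²/D = 94.99/0.0866 = 1096.8822.
With fpc, (1 − n/N)·s²/n ≤ D requires n ≥ n₀/(1 + n₀/N) = 1096.8822/(1 + 1096.8822/59147) = 1076.9109.
Rounding up, n = 1077.

1077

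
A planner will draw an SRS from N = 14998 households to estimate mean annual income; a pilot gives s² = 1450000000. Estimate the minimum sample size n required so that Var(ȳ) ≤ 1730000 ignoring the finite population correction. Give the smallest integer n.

Without fpc, n₀ = s²/D = 1450000000/1730000 = 838.1503.
Rounding up, n = 839.

839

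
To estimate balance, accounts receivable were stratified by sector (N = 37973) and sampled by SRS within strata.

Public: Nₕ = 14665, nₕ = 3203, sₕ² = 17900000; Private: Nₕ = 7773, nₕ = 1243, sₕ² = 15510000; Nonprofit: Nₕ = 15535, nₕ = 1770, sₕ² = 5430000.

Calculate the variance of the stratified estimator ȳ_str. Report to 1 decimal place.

Var(ȳ_str) = Σₕ Wₕ²(1 − fₕ)sₕ²/nₕ with Wₕ = Nₕ/N, N = 37973.
Public: Wₕ = 0.38619545; term = 0.38619545²·(1 − 0.21841118)·17900000/3203 = 651.46149.
Private: Wₕ = 0.20469807; term = 0.20469807²·(1 − 0.15991252)·15510000/1243 = 439.23071.
Nonprofit: Wₕ = 0.40910647; term = 0.40910647²·(1 − 0.11393627)·5430000/1770 = 454.95057.
Sum = 1545.6428.

1545.6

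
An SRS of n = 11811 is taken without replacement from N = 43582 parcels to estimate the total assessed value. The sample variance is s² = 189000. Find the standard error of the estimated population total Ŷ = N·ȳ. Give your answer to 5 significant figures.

Var(Ŷ) = N²·Var(ȳ) = N²·(1 − n/N)·s²/n.
f = 11811/43582 = 0.27100638; Var(ȳ) = 0.72899362·189000/11811 = 11.665379.
Var(Ŷ) = 43582² · 11.665379 = 2.2157113 × 10^10.
SE(Ŷ) = √(2.2157113 × 10^10) = 148850.

148850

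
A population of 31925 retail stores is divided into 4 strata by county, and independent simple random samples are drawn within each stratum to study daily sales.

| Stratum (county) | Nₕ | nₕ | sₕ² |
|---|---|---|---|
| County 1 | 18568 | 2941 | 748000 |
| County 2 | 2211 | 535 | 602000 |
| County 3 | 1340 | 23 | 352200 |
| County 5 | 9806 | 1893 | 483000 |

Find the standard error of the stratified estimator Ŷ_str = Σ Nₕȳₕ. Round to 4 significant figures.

Var(Ŷ_str) = Σₕ Nₕ²(1 − fₕ)sₕ²/nₕ.
County 1: 18568²·(1 − 2941/18568)·748000/2941 = 7.3798462 × 10^10.
County 2: 2211²·(1 − 535/2211)·602000/535 = 4.1697063 × 10^9.
County 3: 1340²·(1 − 23/1340)·352200/23 = 2.7024153 × 10^10.
County 5: 9806²·(1 − 1893/9806)·483000/1893 = 1.9798376 × 10^10.
Sum = 1.247907 × 10^11.
SE = √(1.247907 × 10^11) = 353300.

353300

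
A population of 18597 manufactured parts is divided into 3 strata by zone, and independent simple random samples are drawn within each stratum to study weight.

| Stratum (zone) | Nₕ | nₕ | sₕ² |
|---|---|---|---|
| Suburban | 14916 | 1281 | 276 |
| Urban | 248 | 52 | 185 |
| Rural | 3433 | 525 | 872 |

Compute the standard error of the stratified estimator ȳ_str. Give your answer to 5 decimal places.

0.41850

Var(ȳ_str) = Σₕ Wₕ²(1 − fₕ)sₕ²/nₕ with Wₕ = Nₕ/N, N = 18597.
Suburban: Wₕ = 0.80206485; term = 0.80206485²·(1 − 0.08588093)·276/1281 = 0.12670148.
Urban: Wₕ = 0.01333548; term = 0.01333548²·(1 − 0.20967742)·185/52 = 5.0002343 × 10^-4.
Rural: Wₕ = 0.18459967; term = 0.18459967²·(1 − 0.15292747)·872/525 = 0.04794459.
Sum = 0.17514609.
SE = √(0.17514609) = 0.41850.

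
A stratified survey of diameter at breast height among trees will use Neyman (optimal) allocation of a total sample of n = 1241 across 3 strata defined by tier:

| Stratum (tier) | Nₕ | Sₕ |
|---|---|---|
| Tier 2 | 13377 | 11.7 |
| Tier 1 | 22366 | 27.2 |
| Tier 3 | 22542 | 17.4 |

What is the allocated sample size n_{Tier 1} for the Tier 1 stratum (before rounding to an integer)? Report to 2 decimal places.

Neyman allocation: nₕ = n·NₕSₕ / Σⱼ NⱼSⱼ.
Σ NⱼSⱼ = 13377·11.7 + 22366·27.2 + 22542·17.4 = 1.1570969 × 10^6.
n_{Tier 1} = 1241·22366·27.2 / (1.1570969 × 10^6) = 652.47.

652.47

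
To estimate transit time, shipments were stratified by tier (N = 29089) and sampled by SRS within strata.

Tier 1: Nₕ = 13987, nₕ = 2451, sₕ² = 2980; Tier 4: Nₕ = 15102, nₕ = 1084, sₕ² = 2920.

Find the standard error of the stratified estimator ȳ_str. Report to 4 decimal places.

0.9517

Var(ȳ_str) = Σₕ Wₕ²(1 − fₕ)sₕ²/nₕ with Wₕ = Nₕ/N, N = 29089.
Tier 1: Wₕ = 0.48083468; term = 0.48083468²·(1 − 0.17523415)·2980/2451 = 0.23184364.
Tier 4: Wₕ = 0.51916532; term = 0.51916532²·(1 − 0.07177857)·2920/1084 = 0.67393267.
Sum = 0.90577631.
SE = √(0.90577631) = 0.9517.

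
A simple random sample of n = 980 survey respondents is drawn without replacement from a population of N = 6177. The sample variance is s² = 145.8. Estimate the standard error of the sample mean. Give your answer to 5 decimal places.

Under SRS without replacement, Var(ȳ) = (1 − f)·s²/n with f = n/N = 980/6177 = 0.15865307.
Var(ȳ) = (1 − 0.15865307)·145.8/980 = 0.84134693·0.14877551 = 0.12517182.
SE(ȳ) = √(0.12517182) = 0.35380.

0.35380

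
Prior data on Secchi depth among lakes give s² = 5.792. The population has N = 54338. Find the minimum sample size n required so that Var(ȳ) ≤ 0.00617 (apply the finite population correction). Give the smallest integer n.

923

Without fpc, n₀ = s²/D = 5.792/0.00617 = 938.7358.
With fpc, (1 − n/N)·s²/n ≤ D requires n ≥ n₀/(1 + n₀/N) = 938.7358/(1 + 938.7358/54338) = 922.7937.
Rounding up, n = 923.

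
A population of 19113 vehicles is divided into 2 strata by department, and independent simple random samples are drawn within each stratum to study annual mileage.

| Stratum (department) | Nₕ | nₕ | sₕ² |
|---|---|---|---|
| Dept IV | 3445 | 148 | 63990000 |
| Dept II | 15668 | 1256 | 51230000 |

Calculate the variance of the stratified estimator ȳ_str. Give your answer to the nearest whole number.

Var(ȳ_str) = Σₕ Wₕ²(1 − fₕ)sₕ²/nₕ with Wₕ = Nₕ/N, N = 19113.
Dept IV: Wₕ = 0.18024381; term = 0.18024381²·(1 − 0.04296081)·63990000/148 = 13443.144.
Dept II: Wₕ = 0.81975619; term = 0.81975619²·(1 − 0.08016339)·51230000/1256 = 25212.436.
Sum = 38655.58.

38656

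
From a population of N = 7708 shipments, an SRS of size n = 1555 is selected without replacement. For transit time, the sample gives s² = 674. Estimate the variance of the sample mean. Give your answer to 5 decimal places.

Under SRS without replacement, Var(ȳ) = (1 − f)·s²/n with f = n/N = 1555/7708 = 0.20173845.
Var(ȳ) = (1 − 0.20173845)·674/1555 = 0.79826155·0.43344051 = 0.3459989.

0.34600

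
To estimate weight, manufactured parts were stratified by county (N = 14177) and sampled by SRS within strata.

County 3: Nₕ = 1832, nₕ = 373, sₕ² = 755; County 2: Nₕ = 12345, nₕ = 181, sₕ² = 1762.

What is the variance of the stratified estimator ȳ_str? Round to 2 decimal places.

7.30

Var(ȳ_str) = Σₕ Wₕ²(1 − fₕ)sₕ²/nₕ with Wₕ = Nₕ/N, N = 14177.
County 3: Wₕ = 0.12922339; term = 0.12922339²·(1 − 0.20360262)·755/373 = 0.02691846.
County 2: Wₕ = 0.87077661; term = 0.87077661²·(1 − 0.01466181)·1762/181 = 7.2732105.
Sum = 7.300129.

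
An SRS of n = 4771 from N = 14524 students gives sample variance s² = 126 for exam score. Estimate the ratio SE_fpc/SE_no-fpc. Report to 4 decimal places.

0.8195

f = n/N = 4771/14524 = 0.32849077.
SE_no-fpc = √(s²/n) = 0.16251018; SE_fpc = √((1−f)s²/n) = 0.13317005.
Ratio = √(1−f) = 0.81945667.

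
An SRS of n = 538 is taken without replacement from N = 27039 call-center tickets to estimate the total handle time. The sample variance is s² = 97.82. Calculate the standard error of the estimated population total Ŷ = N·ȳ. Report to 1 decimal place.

Var(Ŷ) = N²·Var(ȳ) = N²·(1 − n/N)·s²/n.
f = 538/27039 = 0.01989719; Var(ȳ) = 0.98010281·97.82/538 = 0.17820382.
Var(Ŷ) = 27039² · 0.17820382 = 1.3028615 × 10^8.
SE(Ŷ) = √(1.3028615 × 10^8) = 11414.3.

11414.3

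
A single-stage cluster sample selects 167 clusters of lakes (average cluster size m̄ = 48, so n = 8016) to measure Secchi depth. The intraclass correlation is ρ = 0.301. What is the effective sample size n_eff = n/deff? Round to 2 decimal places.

deff = 1 + (48 − 1)·0.301 = 1 + 14.147 = 15.147.
n_eff = 8016 / 15.147 = 529.21.

529.21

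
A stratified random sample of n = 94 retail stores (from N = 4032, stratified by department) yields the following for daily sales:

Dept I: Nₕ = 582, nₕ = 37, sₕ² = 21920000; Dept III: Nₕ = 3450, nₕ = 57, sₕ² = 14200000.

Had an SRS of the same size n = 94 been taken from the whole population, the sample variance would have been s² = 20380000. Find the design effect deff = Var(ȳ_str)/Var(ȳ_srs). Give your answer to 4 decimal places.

0.9017

Var(ȳ_str) = Σ Wₕ²(1−fₕ)sₕ²/nₕ with Wₕ = Nₕ/4032:
  Dept I: (582/4032)²·(1−37/582)·21920000/37 = 11558.92
  Dept III: (3450/4032)²·(1−57/3450)·14200000/57 = 179380.57
  → Var(ȳ_str) = 190939.49.
Var(ȳ_srs) = (1 − 94/4032)·20380000/94 = 211753.95.
deff = 190939.49 / 211753.95 = 0.9017.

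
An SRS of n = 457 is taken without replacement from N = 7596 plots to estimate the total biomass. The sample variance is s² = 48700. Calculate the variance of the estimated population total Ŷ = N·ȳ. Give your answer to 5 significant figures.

Var(Ŷ) = N²·Var(ȳ) = N²·(1 − n/N)·s²/n.
f = 457/7596 = 0.06016324; Var(ȳ) = 0.93983676·48700/457 = 100.15328.
Var(Ŷ) = 7596² · 100.15328 = 5.7787657 × 10^9.

5.7788 × 10^9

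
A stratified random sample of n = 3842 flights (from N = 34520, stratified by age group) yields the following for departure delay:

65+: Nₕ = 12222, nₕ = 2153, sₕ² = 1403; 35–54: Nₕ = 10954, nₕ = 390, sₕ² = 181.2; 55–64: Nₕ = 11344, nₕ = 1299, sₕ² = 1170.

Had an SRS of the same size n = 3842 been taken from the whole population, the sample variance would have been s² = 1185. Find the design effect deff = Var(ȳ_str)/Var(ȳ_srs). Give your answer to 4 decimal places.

Var(ȳ_str) = Σ Wₕ²(1−fₕ)sₕ²/nₕ with Wₕ = Nₕ/34520:
  65+: (12222/34520)²·(1−2153/12222)·1403/2153 = 0.067297772
  35–54: (10954/34520)²·(1−390/10954)·181.2/390 = 0.045118343
  55–64: (11344/34520)²·(1−1299/11344)·1170/1299 = 0.086129375
  → Var(ȳ_str) = 0.19854549.
Var(ȳ_srs) = (1 − 3842/34520)·1185/3842 = 0.27410518.
deff = 0.19854549 / 0.27410518 = 0.7243.

0.7243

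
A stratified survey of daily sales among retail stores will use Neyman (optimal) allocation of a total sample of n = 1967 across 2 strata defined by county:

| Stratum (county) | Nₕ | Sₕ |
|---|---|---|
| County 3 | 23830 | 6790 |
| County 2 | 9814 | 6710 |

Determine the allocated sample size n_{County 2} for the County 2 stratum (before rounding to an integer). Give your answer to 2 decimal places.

568.97

Neyman allocation: nₕ = n·NₕSₕ / Σⱼ NⱼSⱼ.
Σ NⱼSⱼ = 23830·6790 + 9814·6710 = 2.2765764 × 10^8.
n_{County 2} = 1967·9814·6710 / (2.2765764 × 10^8) = 568.97.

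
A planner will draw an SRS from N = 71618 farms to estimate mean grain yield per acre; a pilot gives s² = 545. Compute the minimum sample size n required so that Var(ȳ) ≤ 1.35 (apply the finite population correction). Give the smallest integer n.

402

Without fpc, n₀ = s²/D = 545/1.35 = 403.7037.
With fpc, (1 − n/N)·s²/n ≤ D requires n ≥ n₀/(1 + n₀/N) = 403.7037/(1 + 403.7037/71618) = 401.4408.
Rounding up, n = 402.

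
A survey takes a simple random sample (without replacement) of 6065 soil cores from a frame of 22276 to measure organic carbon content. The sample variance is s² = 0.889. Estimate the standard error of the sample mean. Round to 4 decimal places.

Under SRS without replacement, Var(ȳ) = (1 − f)·s²/n with f = n/N = 6065/22276 = 0.27226612.
Var(ȳ) = (1 − 0.27226612)·0.889/6065 = 0.72773388·1.4657873 × 10^-4 = 1.0667031 × 10^-4.
SE(ȳ) = √(1.0667031 × 10^-4) = 0.0103.

0.0103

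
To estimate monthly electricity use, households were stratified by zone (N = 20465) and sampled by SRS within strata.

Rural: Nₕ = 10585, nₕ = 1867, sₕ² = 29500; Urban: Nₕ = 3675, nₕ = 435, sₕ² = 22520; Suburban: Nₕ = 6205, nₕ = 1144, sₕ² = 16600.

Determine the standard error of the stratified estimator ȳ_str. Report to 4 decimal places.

Var(ȳ_str) = Σₕ Wₕ²(1 − fₕ)sₕ²/nₕ with Wₕ = Nₕ/N, N = 20465.
Rural: Wₕ = 0.51722453; term = 0.51722453²·(1 − 0.17638167)·29500/1867 = 3.4814641.
Urban: Wₕ = 0.17957488; term = 0.17957488²·(1 − 0.11836735)·22520/435 = 1.4718311.
Suburban: Wₕ = 0.30320059; term = 0.30320059²·(1 − 0.18436745)·16600/1144 = 1.0880195.
Sum = 6.0413147.
SE = √(6.0413147) = 2.4579.

2.4579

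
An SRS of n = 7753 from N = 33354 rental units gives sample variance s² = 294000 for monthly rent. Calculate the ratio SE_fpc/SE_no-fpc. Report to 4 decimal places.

0.8761

f = n/N = 7753/33354 = 0.23244588.
SE_no-fpc = √(s²/n) = 6.1579871; SE_fpc = √((1−f)s²/n) = 5.3950227.
Ratio = √(1−f) = 0.87610166.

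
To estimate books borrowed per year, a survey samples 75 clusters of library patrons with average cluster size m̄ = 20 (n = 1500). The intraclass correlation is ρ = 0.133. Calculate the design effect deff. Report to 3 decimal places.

3.527

deff = 1 + (20 − 1)·0.133 = 1 + 2.527 = 3.527.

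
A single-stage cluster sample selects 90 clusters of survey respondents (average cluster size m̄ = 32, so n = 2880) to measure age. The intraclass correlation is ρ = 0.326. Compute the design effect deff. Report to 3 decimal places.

deff = 1 + (32 − 1)·0.326 = 1 + 10.106 = 11.106.

11.106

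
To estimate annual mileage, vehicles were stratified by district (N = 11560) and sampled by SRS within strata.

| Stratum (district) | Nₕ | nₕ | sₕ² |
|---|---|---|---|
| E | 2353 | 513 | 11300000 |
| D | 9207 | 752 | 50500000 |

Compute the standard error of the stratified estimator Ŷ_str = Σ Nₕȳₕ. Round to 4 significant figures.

Var(Ŷ_str) = Σₕ Nₕ²(1 − fₕ)sₕ²/nₕ.
E: 2353²·(1 − 513/2353)·11300000/513 = 9.5367595 × 10^10.
D: 9207²·(1 − 752/9207)·50500000/752 = 5.2276354 × 10^12.
Sum = 5.323003 × 10^12.
SE = √(5.323003 × 10^12) = 2.307 × 10^6.

2.307 × 10^6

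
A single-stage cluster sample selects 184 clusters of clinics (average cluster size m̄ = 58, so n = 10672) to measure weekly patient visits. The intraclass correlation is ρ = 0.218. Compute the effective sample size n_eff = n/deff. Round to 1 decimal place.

794.9

deff = 1 + (58 − 1)·0.218 = 1 + 12.426 = 13.426.
n_eff = 10672 / 13.426 = 794.9.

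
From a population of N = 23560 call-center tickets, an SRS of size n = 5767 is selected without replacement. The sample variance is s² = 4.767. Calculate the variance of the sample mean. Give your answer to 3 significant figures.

Under SRS without replacement, Var(ȳ) = (1 − f)·s²/n with f = n/N = 5767/23560 = 0.24477929.
Var(ȳ) = (1 − 0.24477929)·4.767/5767 = 0.75522071·8.2659962 × 10^-4 = 6.2426515 × 10^-4.

6.24 × 10^-4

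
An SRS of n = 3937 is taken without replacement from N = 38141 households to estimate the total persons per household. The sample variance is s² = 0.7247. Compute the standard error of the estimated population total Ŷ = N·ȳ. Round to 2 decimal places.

490.04

Var(Ŷ) = N²·Var(ȳ) = N²·(1 − n/N)·s²/n.
f = 3937/38141 = 0.10322225; Var(ȳ) = 0.89677775·0.7247/3937 = 1.6507362 × 10^-4.
Var(Ŷ) = 38141² · (1.6507362 × 10^-4) = 240138.52.
SE(Ŷ) = √(240138.52) = 490.04.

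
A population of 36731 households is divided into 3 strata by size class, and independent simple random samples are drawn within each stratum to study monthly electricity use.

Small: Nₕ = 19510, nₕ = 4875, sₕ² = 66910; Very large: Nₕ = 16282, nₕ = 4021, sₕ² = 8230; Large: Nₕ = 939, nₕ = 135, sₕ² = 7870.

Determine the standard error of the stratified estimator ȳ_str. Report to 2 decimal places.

1.80

Var(ȳ_str) = Σₕ Wₕ²(1 − fₕ)sₕ²/nₕ with Wₕ = Nₕ/N, N = 36731.
Small: Wₕ = 0.53115897; term = 0.53115897²·(1 − 0.24987186)·66910/4875 = 2.9046974.
Very large: Wₕ = 0.44327680; term = 0.44327680²·(1 − 0.24695983)·8230/4021 = 0.30285441.
Large: Wₕ = 0.02556424; term = 0.02556424²·(1 − 0.14376997)·7870/135 = 0.032620987.
Sum = 3.2401728.
SE = √(3.2401728) = 1.80.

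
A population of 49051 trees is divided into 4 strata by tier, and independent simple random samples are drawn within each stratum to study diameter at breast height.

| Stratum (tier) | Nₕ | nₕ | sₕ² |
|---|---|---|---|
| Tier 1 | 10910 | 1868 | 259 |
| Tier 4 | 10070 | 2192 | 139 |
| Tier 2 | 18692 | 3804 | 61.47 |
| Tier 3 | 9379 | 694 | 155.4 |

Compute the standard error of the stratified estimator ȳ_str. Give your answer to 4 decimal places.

Var(ȳ_str) = Σₕ Wₕ²(1 − fₕ)sₕ²/nₕ with Wₕ = Nₕ/N, N = 49051.
Tier 1: Wₕ = 0.22242156; term = 0.22242156²·(1 − 0.17121907)·259/1868 = 0.005684816.
Tier 4: Wₕ = 0.20529653; term = 0.20529653²·(1 − 0.21767627)·139/2192 = 0.0020908552.
Tier 2: Wₕ = 0.38107276; term = 0.38107276²·(1 − 0.20350952)·61.47/3804 = 0.0018690422.
Tier 3: Wₕ = 0.19120915; term = 0.19120915²·(1 − 0.07399510)·155.4/694 = 0.0075809245.
Sum = 0.017225638.
SE = √(0.017225638) = 0.1312.

0.1312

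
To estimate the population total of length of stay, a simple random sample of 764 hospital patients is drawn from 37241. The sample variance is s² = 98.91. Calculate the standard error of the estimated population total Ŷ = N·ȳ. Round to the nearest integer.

13262

Var(Ŷ) = N²·Var(ȳ) = N²·(1 − n/N)·s²/n.
f = 764/37241 = 0.02051502; Var(ȳ) = 0.97948498·98.91/764 = 0.12680741.
Var(Ŷ) = 37241² · 0.12680741 = 1.7586819 × 10^8.
SE(Ŷ) = √(1.7586819 × 10^8) = 13262.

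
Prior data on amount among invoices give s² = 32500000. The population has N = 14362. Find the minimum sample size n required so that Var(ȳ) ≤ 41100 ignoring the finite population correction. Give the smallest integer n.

Without fpc, n₀ = s²/D = 32500000/41100 = 790.7543.
Rounding up, n = 791.

791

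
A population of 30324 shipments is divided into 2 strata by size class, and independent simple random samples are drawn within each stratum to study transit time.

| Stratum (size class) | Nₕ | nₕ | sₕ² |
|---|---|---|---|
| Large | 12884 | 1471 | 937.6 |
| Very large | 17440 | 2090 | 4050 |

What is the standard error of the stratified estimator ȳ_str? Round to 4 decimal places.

Var(ȳ_str) = Σₕ Wₕ²(1 − fₕ)sₕ²/nₕ with Wₕ = Nₕ/N, N = 30324.
Large: Wₕ = 0.42487798; term = 0.42487798²·(1 − 0.11417262)·937.6/1471 = 0.10192541.
Very large: Wₕ = 0.57512202; term = 0.57512202²·(1 − 0.11983945)·4050/2090 = 0.56414484.
Sum = 0.66607025.
SE = √(0.66607025) = 0.8161.

0.8161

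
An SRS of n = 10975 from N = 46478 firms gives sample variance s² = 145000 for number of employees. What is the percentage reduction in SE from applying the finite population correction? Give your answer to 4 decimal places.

f = n/N = 10975/46478 = 0.23613322.
SE_no-fpc = √(s²/n) = 3.6348102; SE_fpc = √((1−f)s²/n) = 3.1768049.
Ratio = √(1−f) = 0.87399472. Reduction = 100·(1 − 0.87399472) = 12.6005%.

12.6005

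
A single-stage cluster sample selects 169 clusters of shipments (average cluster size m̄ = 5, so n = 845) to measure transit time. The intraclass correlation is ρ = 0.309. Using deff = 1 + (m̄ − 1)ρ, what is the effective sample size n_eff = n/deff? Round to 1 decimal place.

377.9

deff = 1 + (5 − 1)·0.309 = 1 + 1.236 = 2.236.
n_eff = 845 / 2.236 = 377.9.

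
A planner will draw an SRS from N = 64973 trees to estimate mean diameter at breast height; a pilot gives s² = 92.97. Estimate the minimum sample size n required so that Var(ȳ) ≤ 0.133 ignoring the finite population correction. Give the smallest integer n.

Without fpc, n₀ = s²/D = 92.97/0.133 = 699.0226.
Rounding up, n = 700.

700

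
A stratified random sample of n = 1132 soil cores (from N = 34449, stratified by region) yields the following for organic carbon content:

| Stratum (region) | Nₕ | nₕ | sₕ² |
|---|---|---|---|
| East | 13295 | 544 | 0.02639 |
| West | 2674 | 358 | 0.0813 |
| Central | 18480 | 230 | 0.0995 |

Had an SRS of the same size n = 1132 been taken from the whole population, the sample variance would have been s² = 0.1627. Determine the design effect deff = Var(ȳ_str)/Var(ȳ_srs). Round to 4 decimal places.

Var(ȳ_str) = Σ Wₕ²(1−fₕ)sₕ²/nₕ with Wₕ = Nₕ/34449:
  East: (13295/34449)²·(1−544/13295)·0.02639/544 = 6.9297862 × 10^-6
  West: (2674/34449)²·(1−358/2674)·0.0813/358 = 1.1850979 × 10^-6
  Central: (18480/34449)²·(1−230/18480)·0.0995/230 = 1.2294386 × 10^-4
  → Var(ȳ_str) = 1.3105874 × 10^-4.
Var(ȳ_srs) = (1 − 1132/34449)·0.1627/1132 = 1.3900499 × 10^-4.
deff = (1.3105874 × 10^-4) / (1.3900499 × 10^-4) = 0.9428.

0.9428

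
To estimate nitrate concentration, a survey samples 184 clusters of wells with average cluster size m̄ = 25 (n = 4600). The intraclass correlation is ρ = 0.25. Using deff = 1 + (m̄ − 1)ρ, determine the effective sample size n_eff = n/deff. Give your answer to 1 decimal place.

deff = 1 + (25 − 1)·0.25 = 1 + 6 = 7.
n_eff = 4600 / 7 = 657.1.

657.1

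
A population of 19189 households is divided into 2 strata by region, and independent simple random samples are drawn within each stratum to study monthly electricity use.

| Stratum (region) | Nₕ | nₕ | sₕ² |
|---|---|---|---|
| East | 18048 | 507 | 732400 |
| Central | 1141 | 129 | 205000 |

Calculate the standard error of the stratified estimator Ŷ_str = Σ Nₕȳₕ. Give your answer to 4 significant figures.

Var(Ŷ_str) = Σₕ Nₕ²(1 − fₕ)sₕ²/nₕ.
East: 18048²·(1 − 507/18048)·732400/507 = 4.573238 × 10^11.
Central: 1141²·(1 − 129/1141)·205000/129 = 1.8349757 × 10^9.
Sum = 4.5915878 × 10^11.
SE = √(4.5915878 × 10^11) = 677600.

677600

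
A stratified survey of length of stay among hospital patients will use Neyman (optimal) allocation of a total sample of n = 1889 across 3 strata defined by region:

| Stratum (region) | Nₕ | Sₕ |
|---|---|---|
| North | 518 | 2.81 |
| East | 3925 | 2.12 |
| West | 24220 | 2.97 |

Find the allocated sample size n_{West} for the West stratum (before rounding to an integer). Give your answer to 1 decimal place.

1663.0

Neyman allocation: nₕ = n·NₕSₕ / Σⱼ NⱼSⱼ.
Σ NⱼSⱼ = 518·2.81 + 3925·2.12 + 24220·2.97 = 81709.98.
n_{West} = 1889·24220·2.97 / 81709.98 = 1663.0.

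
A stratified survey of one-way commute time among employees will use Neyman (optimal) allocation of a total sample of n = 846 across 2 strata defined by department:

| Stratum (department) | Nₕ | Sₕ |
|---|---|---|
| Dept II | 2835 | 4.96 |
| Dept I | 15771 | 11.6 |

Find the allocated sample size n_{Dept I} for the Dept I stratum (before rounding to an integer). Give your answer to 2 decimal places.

Neyman allocation: nₕ = n·NₕSₕ / Σⱼ NⱼSⱼ.
Σ NⱼSⱼ = 2835·4.96 + 15771·11.6 = 197005.2.
n_{Dept I} = 846·15771·11.6 / 197005.2 = 785.62.

785.62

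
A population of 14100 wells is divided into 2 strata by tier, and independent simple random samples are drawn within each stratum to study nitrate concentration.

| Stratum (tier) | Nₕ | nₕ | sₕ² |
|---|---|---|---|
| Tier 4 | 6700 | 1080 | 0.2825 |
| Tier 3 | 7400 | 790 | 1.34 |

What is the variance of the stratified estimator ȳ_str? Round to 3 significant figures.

Var(ȳ_str) = Σₕ Wₕ²(1 − fₕ)sₕ²/nₕ with Wₕ = Nₕ/N, N = 14100.
Tier 4: Wₕ = 0.47517730; term = 0.47517730²·(1 − 0.16119403)·0.2825/1080 = 4.9541322 × 10^-5.
Tier 3: Wₕ = 0.52482270; term = 0.52482270²·(1 − 0.10675676)·1.34/790 = 4.1732333 × 10^-4.
Sum = 4.6686465 × 10^-4.

4.67 × 10^-4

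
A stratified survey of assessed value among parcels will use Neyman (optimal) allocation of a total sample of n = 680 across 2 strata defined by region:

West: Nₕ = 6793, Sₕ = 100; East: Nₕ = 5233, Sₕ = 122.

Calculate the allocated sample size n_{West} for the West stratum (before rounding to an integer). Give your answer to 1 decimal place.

Neyman allocation: nₕ = n·NₕSₕ / Σⱼ NⱼSⱼ.
Σ NⱼSⱼ = 6793·100 + 5233·122 = 1.317726 × 10^6.
n_{West} = 680·6793·100 / (1.317726 × 10^6) = 350.5.

350.5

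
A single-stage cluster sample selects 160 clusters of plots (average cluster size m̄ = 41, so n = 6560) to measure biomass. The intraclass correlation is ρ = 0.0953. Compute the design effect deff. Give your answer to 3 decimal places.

4.812

deff = 1 + (41 − 1)·0.0953 = 1 + 3.812 = 4.812.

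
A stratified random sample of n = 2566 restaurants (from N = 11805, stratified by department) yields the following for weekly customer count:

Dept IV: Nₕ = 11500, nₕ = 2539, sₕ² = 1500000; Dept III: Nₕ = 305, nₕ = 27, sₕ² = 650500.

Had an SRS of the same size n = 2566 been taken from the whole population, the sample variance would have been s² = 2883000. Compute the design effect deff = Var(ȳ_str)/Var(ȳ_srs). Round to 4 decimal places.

Var(ȳ_str) = Σ Wₕ²(1−fₕ)sₕ²/nₕ with Wₕ = Nₕ/11805:
  Dept IV: (11500/11805)²·(1−2539/11500)·1500000/2539 = 436.86866
  Dept III: (305/11805)²·(1−27/305)·650500/27 = 14.658725
  → Var(ȳ_str) = 451.52739.
Var(ȳ_srs) = (1 − 2566/11805)·2883000/2566 = 879.32003.
deff = 451.52739 / 879.32003 = 0.5135.

0.5135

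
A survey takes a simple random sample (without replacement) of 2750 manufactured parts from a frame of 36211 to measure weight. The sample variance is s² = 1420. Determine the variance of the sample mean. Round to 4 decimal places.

0.4771

Under SRS without replacement, Var(ȳ) = (1 − f)·s²/n with f = n/N = 2750/36211 = 0.07594377.
Var(ȳ) = (1 − 0.07594377)·1420/2750 = 0.92405623·0.51636364 = 0.47714903.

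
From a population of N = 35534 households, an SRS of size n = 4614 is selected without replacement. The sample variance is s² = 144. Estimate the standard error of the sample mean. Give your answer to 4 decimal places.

Under SRS without replacement, Var(ȳ) = (1 − f)·s²/n with f = n/N = 4614/35534 = 0.12984747.
Var(ȳ) = (1 − 0.12984747)·144/4614 = 0.87015253·0.031209363 = 0.027156906.
SE(ȳ) = √(0.027156906) = 0.1648.

0.1648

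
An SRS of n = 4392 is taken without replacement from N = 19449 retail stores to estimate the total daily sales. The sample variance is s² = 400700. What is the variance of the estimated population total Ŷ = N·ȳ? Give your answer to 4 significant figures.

2.672 × 10^10

Var(Ŷ) = N²·Var(ȳ) = N²·(1 − n/N)·s²/n.
f = 4392/19449 = 0.22582138; Var(ȳ) = 0.77417862·400700/4392 = 70.63146.
Var(Ŷ) = 19449² · 70.63146 = 2.671731 × 10^10.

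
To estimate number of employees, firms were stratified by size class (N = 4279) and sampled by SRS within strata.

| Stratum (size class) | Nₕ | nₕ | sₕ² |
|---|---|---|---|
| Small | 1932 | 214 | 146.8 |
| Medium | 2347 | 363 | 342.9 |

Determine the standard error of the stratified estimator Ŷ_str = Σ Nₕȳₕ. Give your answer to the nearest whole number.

Var(Ŷ_str) = Σₕ Nₕ²(1 − fₕ)sₕ²/nₕ.
Small: 1932²·(1 − 214/1932)·146.8/214 = 2.2768927 × 10^6.
Medium: 2347²·(1 − 363/2347)·342.9/363 = 4.3986116 × 10^6.
Sum = 6.6755043 × 10^6.
SE = √(6.6755043 × 10^6) = 2584.

2584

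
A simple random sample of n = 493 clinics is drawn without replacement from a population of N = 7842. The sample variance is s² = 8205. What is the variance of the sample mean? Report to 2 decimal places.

15.60

Under SRS without replacement, Var(ȳ) = (1 − f)·s²/n with f = n/N = 493/7842 = 0.06286662.
Var(ȳ) = (1 − 0.06286662)·8205/493 = 0.93713338·16.643002 = 15.596713.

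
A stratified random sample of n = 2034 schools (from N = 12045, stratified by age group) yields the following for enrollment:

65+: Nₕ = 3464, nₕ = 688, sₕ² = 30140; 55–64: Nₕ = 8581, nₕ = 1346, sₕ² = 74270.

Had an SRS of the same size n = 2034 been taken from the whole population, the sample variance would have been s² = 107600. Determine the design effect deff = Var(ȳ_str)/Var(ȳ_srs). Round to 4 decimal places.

0.6031

Var(ȳ_str) = Σ Wₕ²(1−fₕ)sₕ²/nₕ with Wₕ = Nₕ/12045:
  65+: (3464/12045)²·(1−688/3464)·30140/688 = 2.9036118
  55–64: (8581/12045)²·(1−1346/8581)·74270/1346 = 23.611914
  → Var(ȳ_str) = 26.515526.
Var(ȳ_srs) = (1 − 2034/12045)·107600/2034 = 43.967521.
deff = 26.515526 / 43.967521 = 0.6031.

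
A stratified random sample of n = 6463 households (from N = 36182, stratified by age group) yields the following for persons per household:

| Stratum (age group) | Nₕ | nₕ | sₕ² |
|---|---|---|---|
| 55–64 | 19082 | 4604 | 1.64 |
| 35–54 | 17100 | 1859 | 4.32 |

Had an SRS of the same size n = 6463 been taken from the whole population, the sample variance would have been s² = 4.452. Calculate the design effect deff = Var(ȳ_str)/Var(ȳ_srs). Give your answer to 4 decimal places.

0.9505

Var(ȳ_str) = Σ Wₕ²(1−fₕ)sₕ²/nₕ with Wₕ = Nₕ/36182:
  55–64: (19082/36182)²·(1−4604/19082)·1.64/4604 = 7.5171957 × 10^-5
  35–54: (17100/36182)²·(1−1859/17100)·4.32/1859 = 4.6262467 × 10^-4
  → Var(ȳ_str) = 5.3779663 × 10^-4.
Var(ȳ_srs) = (1 − 6463/36182)·4.452/6463 = 5.6579958 × 10^-4.
deff = (5.3779663 × 10^-4) / (5.6579958 × 10^-4) = 0.9505.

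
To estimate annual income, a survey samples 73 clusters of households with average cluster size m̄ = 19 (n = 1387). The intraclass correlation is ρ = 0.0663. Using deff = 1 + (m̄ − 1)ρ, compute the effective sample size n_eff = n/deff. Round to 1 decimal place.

deff = 1 + (19 − 1)·0.0663 = 1 + 1.1934 = 2.1934.
n_eff = 1387 / 2.1934 = 632.4.

632.4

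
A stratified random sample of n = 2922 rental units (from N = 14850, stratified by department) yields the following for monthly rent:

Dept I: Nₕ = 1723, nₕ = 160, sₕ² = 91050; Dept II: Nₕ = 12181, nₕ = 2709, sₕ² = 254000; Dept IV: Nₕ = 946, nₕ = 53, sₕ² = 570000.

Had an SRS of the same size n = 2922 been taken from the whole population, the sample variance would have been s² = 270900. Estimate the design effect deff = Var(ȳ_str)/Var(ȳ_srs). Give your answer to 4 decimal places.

1.3053

Var(ȳ_str) = Σ Wₕ²(1−fₕ)sₕ²/nₕ with Wₕ = Nₕ/14850:
  Dept I: (1723/14850)²·(1−160/1723)·91050/160 = 6.9494641
  Dept II: (12181/14850)²·(1−2709/12181)·254000/2709 = 49.056486
  Dept IV: (946/14850)²·(1−53/946)·570000/53 = 41.19919
  → Var(ȳ_str) = 97.20514.
Var(ȳ_srs) = (1 − 2922/14850)·270900/2922 = 74.468048.
deff = 97.20514 / 74.468048 = 1.3053.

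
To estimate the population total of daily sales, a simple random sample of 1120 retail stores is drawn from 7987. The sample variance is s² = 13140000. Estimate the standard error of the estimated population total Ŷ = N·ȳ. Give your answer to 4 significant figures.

802200

Var(Ŷ) = N²·Var(ȳ) = N²·(1 − n/N)·s²/n.
f = 1120/7987 = 0.14022787; Var(ȳ) = 0.85977213·13140000/1120 = 10086.969.
Var(Ŷ) = 7987² · 10086.969 = 6.4346963 × 10^11.
SE(Ŷ) = √(6.4346963 × 10^11) = 802200.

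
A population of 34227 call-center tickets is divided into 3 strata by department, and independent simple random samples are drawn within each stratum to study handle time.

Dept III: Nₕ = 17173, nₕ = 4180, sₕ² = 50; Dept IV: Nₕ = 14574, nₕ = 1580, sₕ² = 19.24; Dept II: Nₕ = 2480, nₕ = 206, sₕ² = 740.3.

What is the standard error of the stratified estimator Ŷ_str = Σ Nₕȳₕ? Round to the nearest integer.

Var(Ŷ_str) = Σₕ Nₕ²(1 − fₕ)sₕ²/nₕ.
Dept III: 17173²·(1 − 4180/17173)·50/4180 = 2.6690047 × 10^6.
Dept IV: 14574²·(1 − 1580/14574)·19.24/1580 = 2.3060547 × 10^6.
Dept II: 2480²·(1 − 206/2480)·740.3/206 = 2.0266683 × 10^7.
Sum = 2.5241742 × 10^7.
SE = √(2.5241742 × 10^7) = 5024.

5024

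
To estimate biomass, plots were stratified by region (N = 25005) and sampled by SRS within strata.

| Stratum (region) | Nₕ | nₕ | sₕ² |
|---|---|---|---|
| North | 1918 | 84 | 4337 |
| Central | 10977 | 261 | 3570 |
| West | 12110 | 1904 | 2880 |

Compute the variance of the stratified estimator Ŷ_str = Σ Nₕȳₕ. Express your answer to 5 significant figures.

Var(Ŷ_str) = Σₕ Nₕ²(1 − fₕ)sₕ²/nₕ.
North: 1918²·(1 − 84/1918)·4337/84 = 1.8161766 × 10^8.
Central: 10977²·(1 − 261/10977)·3570/261 = 1.6089557 × 10^9.
West: 12110²·(1 − 1904/12110)·2880/1904 = 1.8694991 × 10^8.
Sum = 1.9775233 × 10^9.

1.9775 × 10^9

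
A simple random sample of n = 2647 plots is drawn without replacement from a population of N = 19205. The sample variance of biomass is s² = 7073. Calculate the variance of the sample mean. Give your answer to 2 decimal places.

Under SRS without replacement, Var(ȳ) = (1 − f)·s²/n with f = n/N = 2647/19205 = 0.13782869.
Var(ȳ) = (1 − 0.13782869)·7073/2647 = 0.86217131·2.6720816 = 2.3037921.

2.30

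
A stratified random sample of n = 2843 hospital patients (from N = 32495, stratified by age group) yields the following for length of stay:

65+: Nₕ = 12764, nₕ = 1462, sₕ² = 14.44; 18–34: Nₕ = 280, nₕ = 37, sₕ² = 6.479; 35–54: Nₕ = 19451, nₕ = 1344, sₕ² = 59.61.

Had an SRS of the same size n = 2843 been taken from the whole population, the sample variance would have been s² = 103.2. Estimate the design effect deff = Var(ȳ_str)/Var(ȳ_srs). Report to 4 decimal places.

Var(ȳ_str) = Σ Wₕ²(1−fₕ)sₕ²/nₕ with Wₕ = Nₕ/32495:
  65+: (12764/32495)²·(1−1462/12764)·14.44/1462 = 0.0013493631
  18–34: (280/32495)²·(1−37/280)·6.479/37 = 1.1283335 × 10^-5
  35–54: (19451/32495)²·(1−1344/19451)·59.61/1344 = 0.014793645
  → Var(ȳ_str) = 0.016154291.
Var(ȳ_srs) = (1 − 2843/32495)·103.2/2843 = 0.03312381.
deff = 0.016154291 / 0.03312381 = 0.4877.

0.4877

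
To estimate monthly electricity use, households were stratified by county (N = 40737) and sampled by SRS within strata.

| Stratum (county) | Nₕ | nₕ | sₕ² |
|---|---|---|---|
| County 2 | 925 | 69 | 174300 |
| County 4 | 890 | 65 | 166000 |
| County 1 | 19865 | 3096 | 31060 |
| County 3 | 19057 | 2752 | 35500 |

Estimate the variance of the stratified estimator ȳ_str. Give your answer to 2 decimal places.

6.76

Var(ȳ_str) = Σₕ Wₕ²(1 − fₕ)sₕ²/nₕ with Wₕ = Nₕ/N, N = 40737.
County 2: Wₕ = 0.02270663; term = 0.02270663²·(1 − 0.07459459)·174300/69 = 1.2052738.
County 4: Wₕ = 0.02184746; term = 0.02184746²·(1 − 0.07303371)·166000/65 = 1.1299536.
County 1: Wₕ = 0.48764023; term = 0.48764023²·(1 − 0.15585200)·31060/3096 = 2.0138084.
County 3: Wₕ = 0.46780568; term = 0.46780568²·(1 − 0.14440888)·35500/2752 = 2.4153339.
Sum = 6.7643697.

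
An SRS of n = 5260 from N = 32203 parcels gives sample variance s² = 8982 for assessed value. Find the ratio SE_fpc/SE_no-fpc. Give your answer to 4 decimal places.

0.9147

f = n/N = 5260/32203 = 0.16333882.
SE_no-fpc = √(s²/n) = 1.3067534; SE_fpc = √((1−f)s²/n) = 1.1952767.
Ratio = √(1−f) = 0.91469185.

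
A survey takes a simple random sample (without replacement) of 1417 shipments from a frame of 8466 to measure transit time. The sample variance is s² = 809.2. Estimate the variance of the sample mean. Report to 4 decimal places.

Under SRS without replacement, Var(ȳ) = (1 − f)·s²/n with f = n/N = 1417/8466 = 0.16737538.
Var(ȳ) = (1 − 0.16737538)·809.2/1417 = 0.83262462·0.57106563 = 0.4754833.

0.4755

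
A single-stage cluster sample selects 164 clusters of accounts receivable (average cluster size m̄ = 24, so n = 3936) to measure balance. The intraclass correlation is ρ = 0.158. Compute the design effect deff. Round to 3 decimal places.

deff = 1 + (24 − 1)·0.158 = 1 + 3.634 = 4.634.

4.634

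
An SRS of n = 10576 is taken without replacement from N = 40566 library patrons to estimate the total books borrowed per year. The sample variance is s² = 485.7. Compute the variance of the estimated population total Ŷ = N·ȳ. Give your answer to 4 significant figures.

Var(Ŷ) = N²·Var(ȳ) = N²·(1 − n/N)·s²/n.
f = 10576/40566 = 0.26071094; Var(ȳ) = 0.73928906·485.7/10576 = 0.033951654.
Var(Ŷ) = 40566² · 0.033951654 = 5.5870854 × 10^7.

5.587 × 10^7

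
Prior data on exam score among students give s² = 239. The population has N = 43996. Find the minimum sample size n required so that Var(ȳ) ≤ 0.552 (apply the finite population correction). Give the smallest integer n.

429

Without fpc, n₀ = s²/D = 239/0.552 = 432.9710.
With fpc, (1 − n/N)·s²/n ≤ D requires n ≥ n₀/(1 + n₀/N) = 432.9710/(1 + 432.9710/43996) = 428.7516.
Rounding up, n = 429.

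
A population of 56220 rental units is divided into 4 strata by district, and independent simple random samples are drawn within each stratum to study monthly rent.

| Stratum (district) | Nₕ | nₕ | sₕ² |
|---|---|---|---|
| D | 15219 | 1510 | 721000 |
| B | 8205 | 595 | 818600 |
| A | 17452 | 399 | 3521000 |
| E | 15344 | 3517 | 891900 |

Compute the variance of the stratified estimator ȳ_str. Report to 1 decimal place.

904.2

Var(ȳ_str) = Σₕ Wₕ²(1 − fₕ)sₕ²/nₕ with Wₕ = Nₕ/N, N = 56220.
D: Wₕ = 0.27070438; term = 0.27070438²·(1 − 0.09921808)·721000/1510 = 31.518717.
B: Wₕ = 0.14594450; term = 0.14594450²·(1 − 0.07251676)·818600/595 = 27.179179.
A: Wₕ = 0.31042334; term = 0.31042334²·(1 − 0.02286271)·3521000/399 = 830.91662.
E: Wₕ = 0.27292778; term = 0.27292778²·(1 − 0.22921011)·891900/3517 = 14.560467.
Sum = 904.17498.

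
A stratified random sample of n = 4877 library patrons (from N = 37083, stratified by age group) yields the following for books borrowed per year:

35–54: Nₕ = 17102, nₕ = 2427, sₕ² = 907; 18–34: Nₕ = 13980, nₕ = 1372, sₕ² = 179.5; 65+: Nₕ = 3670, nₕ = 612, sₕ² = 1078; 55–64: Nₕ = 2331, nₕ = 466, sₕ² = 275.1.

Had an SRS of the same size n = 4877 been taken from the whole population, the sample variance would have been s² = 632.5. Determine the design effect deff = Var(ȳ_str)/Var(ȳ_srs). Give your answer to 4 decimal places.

0.8986

Var(ȳ_str) = Σ Wₕ²(1−fₕ)sₕ²/nₕ with Wₕ = Nₕ/37083:
  35–54: (17102/37083)²·(1−2427/17102)·907/2427 = 0.068204464
  18–34: (13980/37083)²·(1−1372/13980)·179.5/1372 = 0.016769264
  65+: (3670/37083)²·(1−612/3670)·1078/612 = 0.014375441
  55–64: (2331/37083)²·(1−466/2331)·275.1/466 = 0.0018662768
  → Var(ȳ_str) = 0.10121545.
Var(ȳ_srs) = (1 − 4877/37083)·632.5/4877 = 0.11263405.
deff = 0.10121545 / 0.11263405 = 0.8986.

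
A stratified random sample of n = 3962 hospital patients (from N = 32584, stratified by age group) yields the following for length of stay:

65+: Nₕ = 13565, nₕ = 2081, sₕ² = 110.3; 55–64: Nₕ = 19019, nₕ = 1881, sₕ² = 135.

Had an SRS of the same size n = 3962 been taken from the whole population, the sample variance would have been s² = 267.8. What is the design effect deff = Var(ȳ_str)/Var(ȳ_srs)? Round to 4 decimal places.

Var(ȳ_str) = Σ Wₕ²(1−fₕ)sₕ²/nₕ with Wₕ = Nₕ/32584:
  65+: (13565/32584)²·(1−2081/13565)·110.3/2081 = 0.0077769198
  55–64: (19019/32584)²·(1−1881/19019)·135/1881 = 0.022033526
  → Var(ȳ_str) = 0.029810446.
Var(ȳ_srs) = (1 − 3962/32584)·267.8/3962 = 0.059373368.
deff = 0.029810446 / 0.059373368 = 0.5021.

0.5021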